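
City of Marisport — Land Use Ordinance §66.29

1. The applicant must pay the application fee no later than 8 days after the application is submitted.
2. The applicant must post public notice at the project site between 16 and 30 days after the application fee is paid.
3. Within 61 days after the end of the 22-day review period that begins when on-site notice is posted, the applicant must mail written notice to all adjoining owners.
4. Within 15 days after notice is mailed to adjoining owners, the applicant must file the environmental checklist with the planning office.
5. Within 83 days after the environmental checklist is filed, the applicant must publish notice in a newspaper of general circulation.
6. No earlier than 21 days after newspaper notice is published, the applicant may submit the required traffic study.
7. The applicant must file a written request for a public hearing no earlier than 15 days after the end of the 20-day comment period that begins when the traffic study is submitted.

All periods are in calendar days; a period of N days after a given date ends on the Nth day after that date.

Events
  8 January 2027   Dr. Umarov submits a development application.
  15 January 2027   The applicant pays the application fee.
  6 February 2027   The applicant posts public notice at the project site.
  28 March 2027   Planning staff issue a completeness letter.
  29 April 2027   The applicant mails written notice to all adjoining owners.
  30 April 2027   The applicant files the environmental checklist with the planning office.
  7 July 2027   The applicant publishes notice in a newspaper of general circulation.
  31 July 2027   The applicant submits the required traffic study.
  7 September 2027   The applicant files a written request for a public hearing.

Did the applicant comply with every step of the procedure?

Step 1 — counting 8 days from 8 January 2027 (when the application is submitted) gives a deadline of 16 January 2027; done 15 January 2027 — timely.
Step 2 — 16 and 30 days from 15 January 2027 (when the application fee is paid) are 31 January 2027 and 14 February 2027 respectively; 6 February 2027 falls inside that range.
Step 3 — counting 61 days from 28 February 2027 (end of the 22-day review period, which began when on-site notice is posted on 6 February 2027) gives a deadline of 30 April 2027; 29 April 2027 is within that limit.
Step 4 — counting 15 days from 29 April 2027 (when notice is mailed to adjoining owners) gives a deadline of 14 May 2027; done 30 April 2027 — timely.
Step 5 — counting 83 days from 30 April 2027 (when the environmental checklist is filed) gives a deadline of 22 July 2027; done 7 July 2027 — timely.
Step 6 — must wait 21 days from 7 July 2027 (when newspaper notice is published), so not before 28 July 2027; 31 July 2027 is on or after that date.
Step 7 — must wait 15 days from 20 August 2027 (end of the 20-day comment period, which began when the traffic study is submitted on 31 July 2027), so not before 4 September 2027; done 7 September 2027, after the minimum wait.

Yes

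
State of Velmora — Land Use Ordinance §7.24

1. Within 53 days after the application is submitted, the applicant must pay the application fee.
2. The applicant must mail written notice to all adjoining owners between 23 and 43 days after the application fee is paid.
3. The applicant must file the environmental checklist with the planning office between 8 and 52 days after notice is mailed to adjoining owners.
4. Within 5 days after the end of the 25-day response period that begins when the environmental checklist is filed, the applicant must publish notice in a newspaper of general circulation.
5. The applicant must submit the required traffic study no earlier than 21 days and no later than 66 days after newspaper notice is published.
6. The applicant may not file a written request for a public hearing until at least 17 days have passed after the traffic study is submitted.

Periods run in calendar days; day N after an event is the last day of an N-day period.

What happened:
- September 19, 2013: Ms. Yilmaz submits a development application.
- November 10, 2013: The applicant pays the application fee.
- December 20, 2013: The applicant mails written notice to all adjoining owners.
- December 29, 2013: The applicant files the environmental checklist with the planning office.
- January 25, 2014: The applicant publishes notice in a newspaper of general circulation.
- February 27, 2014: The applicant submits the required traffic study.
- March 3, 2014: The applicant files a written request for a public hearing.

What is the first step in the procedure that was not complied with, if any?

(1) due by September 19, 2013 + 53 days = November 11, 2013; completed November 10, 2013, before the deadline.
(2) the permitted window runs from November 10, 2013 + 23 = December 3, 2013 to November 10, 2013 + 43 = December 23, 2013; done December 20, 2013, which is between those dates.
(3) the permitted window runs from December 20, 2013 + 8 = December 28, 2013 to December 20, 2013 + 52 = February 10, 2014; done December 29, 2013 — within the window.
(4) due by January 23, 2014 + 5 days = January 28, 2014; January 25, 2014 is within that limit.
(5) the permitted window runs from January 25, 2014 + 21 = February 15, 2014 to January 25, 2014 + 66 = April 1, 2014; done February 27, 2014, which is between those dates.
(6) permitted from February 27, 2014 + 17 days = March 16, 2014 onward; March 3, 2014 is 13 days before the earliest permitted date.

Step 6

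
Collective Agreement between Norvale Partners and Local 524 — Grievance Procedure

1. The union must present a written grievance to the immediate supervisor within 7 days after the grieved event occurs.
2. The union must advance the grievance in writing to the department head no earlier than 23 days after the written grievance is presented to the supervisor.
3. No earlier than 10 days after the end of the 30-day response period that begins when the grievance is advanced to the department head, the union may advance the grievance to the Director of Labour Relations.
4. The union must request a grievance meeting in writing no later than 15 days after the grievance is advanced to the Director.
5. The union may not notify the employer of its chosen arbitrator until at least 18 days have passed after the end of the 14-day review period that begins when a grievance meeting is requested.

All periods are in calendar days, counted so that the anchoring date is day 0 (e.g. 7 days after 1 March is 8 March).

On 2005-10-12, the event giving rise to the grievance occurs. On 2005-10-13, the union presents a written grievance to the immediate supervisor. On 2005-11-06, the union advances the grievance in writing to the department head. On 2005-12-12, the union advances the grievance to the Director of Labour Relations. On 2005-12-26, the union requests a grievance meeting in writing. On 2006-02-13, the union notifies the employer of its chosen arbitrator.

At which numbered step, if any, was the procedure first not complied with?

Step 3

Step 1 — counting 7 days from 2005-10-12 (when the grieved event occurs) gives a deadline of 2005-10-19; 2005-10-13 is within that limit.
Step 2 — must wait 23 days from 2005-10-13 (when the written grievance is presented to the supervisor), so not before 2005-11-05; done 2005-11-06, after the minimum wait.
Step 3 — must wait 10 days from 2005-12-06 (end of the 30-day response period, which began when the grievance is advanced to the department head on 2005-11-06), so not before 2005-12-16; done 2005-12-12 — 4 days too early.
The analysis stops there.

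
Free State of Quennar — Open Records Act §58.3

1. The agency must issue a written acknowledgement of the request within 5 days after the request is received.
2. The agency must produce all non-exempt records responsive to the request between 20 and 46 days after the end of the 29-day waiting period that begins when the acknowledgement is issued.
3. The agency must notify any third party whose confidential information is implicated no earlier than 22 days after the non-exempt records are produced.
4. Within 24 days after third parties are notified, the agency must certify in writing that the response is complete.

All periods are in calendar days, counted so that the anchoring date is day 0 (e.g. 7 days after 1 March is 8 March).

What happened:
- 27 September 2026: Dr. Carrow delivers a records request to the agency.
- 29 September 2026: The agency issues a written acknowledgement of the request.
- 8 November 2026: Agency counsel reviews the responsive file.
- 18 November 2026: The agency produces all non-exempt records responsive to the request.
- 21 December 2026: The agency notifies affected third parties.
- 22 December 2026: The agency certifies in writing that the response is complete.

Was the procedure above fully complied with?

Yes

Step 1 — counting 5 days from 27 September 2026 (when the request is received) gives a deadline of 2 October 2026; 29 September 2026 is within that limit.
Step 2 — 20 and 46 days from 28 October 2026 (end of the 29-day waiting period, which began when the acknowledgement is issued on 29 September 2026) are 17 November 2026 and 13 December 2026 respectively; done 18 November 2026 — within the window.
Step 3 — must wait 22 days from 18 November 2026 (when the non-exempt records are produced), so not before 10 December 2026; 21 December 2026 is on or after that date.
Step 4 — counting 24 days from 21 December 2026 (when third parties are notified) gives a deadline of 14 January 2027; completed 22 December 2026, before the deadline.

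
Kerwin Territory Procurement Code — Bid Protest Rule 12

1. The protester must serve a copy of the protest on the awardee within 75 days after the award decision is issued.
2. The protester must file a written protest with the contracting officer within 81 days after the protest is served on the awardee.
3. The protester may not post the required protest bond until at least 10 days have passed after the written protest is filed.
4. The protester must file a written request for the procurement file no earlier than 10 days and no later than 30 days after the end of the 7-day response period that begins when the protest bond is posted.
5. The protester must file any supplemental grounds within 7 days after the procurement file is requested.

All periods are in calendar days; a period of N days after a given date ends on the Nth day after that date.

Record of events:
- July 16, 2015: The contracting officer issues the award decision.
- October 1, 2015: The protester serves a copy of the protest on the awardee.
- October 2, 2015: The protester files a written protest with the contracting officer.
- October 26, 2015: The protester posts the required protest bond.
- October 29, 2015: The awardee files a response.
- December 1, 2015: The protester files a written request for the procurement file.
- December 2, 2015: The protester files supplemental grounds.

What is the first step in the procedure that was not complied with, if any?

Step 1

Step 1 — counting 75 days from July 16, 2015 (when the award decision is issued) gives a deadline of September 29, 2015; not done until October 1, 2015, 2 days after the deadline.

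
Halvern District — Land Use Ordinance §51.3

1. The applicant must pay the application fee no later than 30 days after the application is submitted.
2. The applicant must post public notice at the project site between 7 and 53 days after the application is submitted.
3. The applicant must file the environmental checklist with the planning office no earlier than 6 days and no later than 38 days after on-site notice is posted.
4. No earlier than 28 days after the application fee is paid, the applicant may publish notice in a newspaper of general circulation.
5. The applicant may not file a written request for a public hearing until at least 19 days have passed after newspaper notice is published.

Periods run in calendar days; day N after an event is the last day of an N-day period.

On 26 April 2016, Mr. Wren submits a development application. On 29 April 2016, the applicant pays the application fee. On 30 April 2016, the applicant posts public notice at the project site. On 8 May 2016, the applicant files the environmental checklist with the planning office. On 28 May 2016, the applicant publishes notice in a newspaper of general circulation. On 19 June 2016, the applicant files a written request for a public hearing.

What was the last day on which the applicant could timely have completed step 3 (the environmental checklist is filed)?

7 June 2016

Step 3 runs from 30 April 2016, when on-site notice is posted. The window is 6–38 days after 30 April 2016; it closes on 7 June 2016.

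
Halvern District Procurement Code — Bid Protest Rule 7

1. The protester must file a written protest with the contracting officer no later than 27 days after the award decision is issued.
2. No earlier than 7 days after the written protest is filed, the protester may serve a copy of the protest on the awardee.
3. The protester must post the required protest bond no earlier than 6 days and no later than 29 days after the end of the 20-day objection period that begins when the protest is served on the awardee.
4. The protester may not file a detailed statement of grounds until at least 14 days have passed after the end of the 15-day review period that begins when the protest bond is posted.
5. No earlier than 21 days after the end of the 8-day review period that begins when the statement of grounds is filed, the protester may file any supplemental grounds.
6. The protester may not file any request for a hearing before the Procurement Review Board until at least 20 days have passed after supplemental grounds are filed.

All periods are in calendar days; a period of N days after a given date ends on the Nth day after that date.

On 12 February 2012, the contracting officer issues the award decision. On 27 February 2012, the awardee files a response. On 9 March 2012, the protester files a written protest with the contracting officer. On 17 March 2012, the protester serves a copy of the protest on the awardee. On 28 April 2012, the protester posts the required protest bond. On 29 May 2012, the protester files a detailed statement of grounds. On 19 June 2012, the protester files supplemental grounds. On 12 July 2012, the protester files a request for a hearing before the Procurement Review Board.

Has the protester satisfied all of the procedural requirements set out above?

No

Step 1 — counting 27 days from 12 February 2012 (when the award decision is issued) gives a deadline of 10 March 2012; completed 9 March 2012, before the deadline.
Step 2 — must wait 7 days from 9 March 2012 (when the written protest is filed), so not before 16 March 2012; 17 March 2012 is on or after that date.
Step 3 — 6 and 29 days from 6 April 2012 (end of the 20-day objection period, which began when the protest is served on the awardee on 17 March 2012) are 12 April 2012 and 5 May 2012 respectively; 28 April 2012 falls inside that range.
Step 4 — must wait 14 days from 13 May 2012 (end of the 15-day review period, which began when the protest bond is posted on 28 April 2012), so not before 27 May 2012; done 29 May 2012, after the minimum wait.
Step 5 — must wait 21 days from 6 June 2012 (end of the 8-day review period, which began when the statement of grounds is filed on 29 May 2012), so not before 27 June 2012; done 19 June 2012 — 8 days too early.
The analysis stops there.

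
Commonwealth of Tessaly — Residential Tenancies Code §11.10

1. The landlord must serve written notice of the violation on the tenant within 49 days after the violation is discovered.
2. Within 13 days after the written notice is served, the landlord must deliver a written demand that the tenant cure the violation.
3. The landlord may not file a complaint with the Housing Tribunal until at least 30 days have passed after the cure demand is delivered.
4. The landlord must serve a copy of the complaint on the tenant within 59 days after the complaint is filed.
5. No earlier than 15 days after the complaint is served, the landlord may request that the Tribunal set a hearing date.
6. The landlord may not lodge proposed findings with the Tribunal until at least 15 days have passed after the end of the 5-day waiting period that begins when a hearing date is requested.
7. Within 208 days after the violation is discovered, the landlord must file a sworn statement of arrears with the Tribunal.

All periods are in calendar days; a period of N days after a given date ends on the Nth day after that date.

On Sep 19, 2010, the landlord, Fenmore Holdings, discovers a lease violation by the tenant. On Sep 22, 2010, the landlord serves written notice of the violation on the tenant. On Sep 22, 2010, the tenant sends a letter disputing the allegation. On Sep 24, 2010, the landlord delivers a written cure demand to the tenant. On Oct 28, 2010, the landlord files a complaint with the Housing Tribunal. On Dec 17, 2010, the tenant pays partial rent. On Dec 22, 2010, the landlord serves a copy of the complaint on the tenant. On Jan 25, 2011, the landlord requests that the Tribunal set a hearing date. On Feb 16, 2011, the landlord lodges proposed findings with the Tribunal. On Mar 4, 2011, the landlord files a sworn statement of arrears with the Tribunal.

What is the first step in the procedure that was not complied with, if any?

Step 1 — counting 49 days from Sep 19, 2010 (when the violation is discovered) gives a deadline of Nov 7, 2010; Sep 22, 2010 is within that limit.
Step 2 — counting 13 days from Sep 22, 2010 (when the written notice is served) gives a deadline of Oct 5, 2010; completed Sep 24, 2010, before the deadline.
Step 3 — must wait 30 days from Sep 24, 2010 (when the cure demand is delivered), so not before Oct 24, 2010; Oct 28, 2010 is on or after that date.
Step 4 — counting 59 days from Oct 28, 2010 (when the complaint is filed) gives a deadline of Dec 26, 2010; Dec 22, 2010 is within that limit.
Step 5 — must wait 15 days from Dec 22, 2010 (when the complaint is served), so not before Jan 6, 2011; done Jan 25, 2011 — permitted.
Step 6 — must wait 15 days from Jan 30, 2011 (end of the 5-day waiting period, which began when a hearing date is requested on Jan 25, 2011), so not before Feb 14, 2011; Feb 16, 2011 is on or after that date.
Step 7 — counting 208 days from Sep 19, 2010 (when the violation is discovered) gives a deadline of Apr 15, 2011; done Mar 4, 2011 — timely.

None — every step was satisfied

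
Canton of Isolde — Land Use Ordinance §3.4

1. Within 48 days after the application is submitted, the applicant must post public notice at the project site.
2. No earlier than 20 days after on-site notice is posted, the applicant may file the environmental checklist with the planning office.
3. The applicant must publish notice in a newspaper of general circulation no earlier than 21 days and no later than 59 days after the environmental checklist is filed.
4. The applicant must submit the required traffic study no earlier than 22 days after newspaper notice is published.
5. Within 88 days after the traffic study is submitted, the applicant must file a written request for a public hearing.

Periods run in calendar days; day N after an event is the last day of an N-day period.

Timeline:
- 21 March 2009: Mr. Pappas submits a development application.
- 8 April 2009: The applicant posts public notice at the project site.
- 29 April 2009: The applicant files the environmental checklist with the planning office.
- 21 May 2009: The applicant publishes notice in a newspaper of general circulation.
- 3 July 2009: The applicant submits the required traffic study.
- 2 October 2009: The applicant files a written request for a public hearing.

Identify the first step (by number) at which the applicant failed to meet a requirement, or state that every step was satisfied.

Step 1: 48 days after 21 March 2009 (when the application is submitted) is 8 May 2009; completed 8 April 2009, before the deadline.
Step 2: the earliest permitted date is 20 days after 8 April 2009 (when on-site notice is posted), i.e. 28 April 2009; done 29 April 2009, after the minimum wait.
Step 3: the window is 21–59 days after 29 April 2009 (when the environmental checklist is filed), so 20 May 2009 through 27 June 2009; done 21 May 2009, which is between those dates.
Step 4: the earliest permitted date is 22 days after 21 May 2009 (when newspaper notice is published), i.e. 12 June 2009; 3 July 2009 is on or after that date.
Step 5: 88 days after 3 July 2009 (when the traffic study is submitted) is 29 September 2009; 2 October 2009 misses that deadline by 3 days.
The procedure was therefore not followed at step 5.

Step 5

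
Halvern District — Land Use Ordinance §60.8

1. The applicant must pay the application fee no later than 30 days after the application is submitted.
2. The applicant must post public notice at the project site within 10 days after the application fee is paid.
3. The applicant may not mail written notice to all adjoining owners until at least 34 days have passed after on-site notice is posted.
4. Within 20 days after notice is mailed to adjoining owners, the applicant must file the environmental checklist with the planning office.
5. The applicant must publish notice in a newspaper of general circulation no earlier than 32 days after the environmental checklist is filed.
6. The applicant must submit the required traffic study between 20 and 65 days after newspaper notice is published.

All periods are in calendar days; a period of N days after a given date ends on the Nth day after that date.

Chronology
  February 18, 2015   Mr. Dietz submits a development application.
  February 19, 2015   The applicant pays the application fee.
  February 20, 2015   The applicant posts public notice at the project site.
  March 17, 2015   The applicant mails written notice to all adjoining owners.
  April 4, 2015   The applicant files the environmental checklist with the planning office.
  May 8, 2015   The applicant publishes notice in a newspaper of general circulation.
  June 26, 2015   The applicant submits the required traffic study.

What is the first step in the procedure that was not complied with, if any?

(1) due by February 18, 2015 + 30 days = March 20, 2015; done February 19, 2015 — timely.
(2) due by February 19, 2015 + 10 days = March 1, 2015; February 20, 2015 is within that limit.
(3) permitted from February 20, 2015 + 34 days = March 26, 2015 onward; acted on March 17, 2015, 9 days prematurely.
No need to go further; step 3 was not satisfied.

Step 3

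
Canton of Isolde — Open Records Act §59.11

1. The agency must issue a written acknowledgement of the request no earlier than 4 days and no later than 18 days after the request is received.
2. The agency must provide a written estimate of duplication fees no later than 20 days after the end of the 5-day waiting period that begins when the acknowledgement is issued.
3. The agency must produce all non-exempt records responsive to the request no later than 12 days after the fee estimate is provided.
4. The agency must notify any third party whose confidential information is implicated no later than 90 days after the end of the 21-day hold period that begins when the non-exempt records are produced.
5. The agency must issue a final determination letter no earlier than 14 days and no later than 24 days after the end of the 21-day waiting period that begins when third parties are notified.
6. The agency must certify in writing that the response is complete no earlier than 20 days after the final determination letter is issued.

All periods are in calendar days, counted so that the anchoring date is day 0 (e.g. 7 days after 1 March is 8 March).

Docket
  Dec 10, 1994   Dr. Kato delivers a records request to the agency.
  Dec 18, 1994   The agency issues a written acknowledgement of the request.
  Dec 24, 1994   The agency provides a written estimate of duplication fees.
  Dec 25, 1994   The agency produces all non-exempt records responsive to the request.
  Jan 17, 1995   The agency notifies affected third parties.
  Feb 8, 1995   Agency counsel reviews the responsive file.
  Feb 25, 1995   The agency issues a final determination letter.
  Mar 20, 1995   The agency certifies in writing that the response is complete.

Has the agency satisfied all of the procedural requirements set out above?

Step 1: the window is 4–18 days after Dec 10, 1994 (when the request is received), so Dec 14, 1994 through Dec 28, 1994; done Dec 18, 1994 — within the window.
Step 2: 20 days after Dec 23, 1994 (end of the 5-day waiting period, which began when the acknowledgement is issued on Dec 18, 1994) is Jan 12, 1995; completed Dec 24, 1994, before the deadline.
Step 3: 12 days after Dec 24, 1994 (when the fee estimate is provided) is Jan 5, 1995; done Dec 25, 1994 — timely.
Step 4: 90 days after Jan 15, 1995 (end of the 21-day hold period, which began when the non-exempt records are produced on Dec 25, 1994) is Apr 15, 1995; completed Jan 17, 1995, before the deadline.
Step 5: the window is 14–24 days after Feb 7, 1995 (end of the 21-day waiting period, which began when third parties are notified on Jan 17, 1995), so Feb 21, 1995 through Mar 3, 1995; done Feb 25, 1995, which is between those dates.
Step 6: the earliest permitted date is 20 days after Feb 25, 1995 (when the final determination letter is issued), i.e. Mar 17, 1995; done Mar 20, 1995, after the minimum wait.

Yes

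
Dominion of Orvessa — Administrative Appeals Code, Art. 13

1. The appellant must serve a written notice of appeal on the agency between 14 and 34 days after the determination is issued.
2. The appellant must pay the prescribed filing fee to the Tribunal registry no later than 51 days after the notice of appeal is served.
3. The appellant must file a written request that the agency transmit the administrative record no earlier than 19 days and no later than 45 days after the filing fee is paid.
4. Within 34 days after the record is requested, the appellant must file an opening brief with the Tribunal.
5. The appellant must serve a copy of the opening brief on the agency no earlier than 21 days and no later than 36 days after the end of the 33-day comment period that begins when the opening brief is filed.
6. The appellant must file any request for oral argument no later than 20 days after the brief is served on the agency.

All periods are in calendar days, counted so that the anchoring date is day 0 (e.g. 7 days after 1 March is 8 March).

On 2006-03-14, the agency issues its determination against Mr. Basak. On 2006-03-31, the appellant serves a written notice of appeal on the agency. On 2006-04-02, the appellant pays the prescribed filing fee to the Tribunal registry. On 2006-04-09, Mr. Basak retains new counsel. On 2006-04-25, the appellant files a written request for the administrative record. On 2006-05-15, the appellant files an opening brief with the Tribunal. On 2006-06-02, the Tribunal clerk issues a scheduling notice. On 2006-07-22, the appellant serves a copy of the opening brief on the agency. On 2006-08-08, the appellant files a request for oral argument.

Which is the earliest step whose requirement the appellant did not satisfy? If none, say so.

(1) the permitted window runs from 2006-03-14 + 14 = 2006-03-28 to 2006-03-14 + 34 = 2006-04-17; 2006-03-31 falls inside that range.
(2) due by 2006-03-31 + 51 days = 2006-05-21; 2006-04-02 is within that limit.
(3) the permitted window runs from 2006-04-02 + 19 = 2006-04-21 to 2006-04-02 + 45 = 2006-05-17; done 2006-04-25 — within the window.
(4) due by 2006-04-25 + 34 days = 2006-05-29; completed 2006-05-15, before the deadline.
(5) the permitted window runs from 2006-06-17 + 21 = 2006-07-08 to 2006-06-17 + 36 = 2006-07-23; 2006-07-22 falls inside that range.
(6) due by 2006-07-22 + 20 days = 2006-08-11; done 2006-08-08 — timely.

None — every step was satisfied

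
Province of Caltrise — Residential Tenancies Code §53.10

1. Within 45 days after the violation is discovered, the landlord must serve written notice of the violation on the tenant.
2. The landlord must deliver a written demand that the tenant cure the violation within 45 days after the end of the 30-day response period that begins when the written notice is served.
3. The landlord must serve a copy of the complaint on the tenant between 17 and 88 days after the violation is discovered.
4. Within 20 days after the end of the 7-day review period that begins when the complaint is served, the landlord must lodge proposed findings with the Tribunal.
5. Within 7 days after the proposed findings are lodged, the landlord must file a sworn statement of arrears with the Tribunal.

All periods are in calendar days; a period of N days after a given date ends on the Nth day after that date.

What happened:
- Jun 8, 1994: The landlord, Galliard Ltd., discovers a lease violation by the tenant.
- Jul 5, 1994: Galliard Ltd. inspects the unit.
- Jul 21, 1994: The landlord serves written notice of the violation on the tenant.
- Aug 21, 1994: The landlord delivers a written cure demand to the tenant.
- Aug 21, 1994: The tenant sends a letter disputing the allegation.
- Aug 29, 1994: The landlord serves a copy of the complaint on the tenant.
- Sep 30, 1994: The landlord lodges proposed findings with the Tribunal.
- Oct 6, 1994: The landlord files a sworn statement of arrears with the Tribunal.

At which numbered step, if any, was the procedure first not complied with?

Step 4

Step 1: 45 days after Jun 8, 1994 (when the violation is discovered) is Jul 23, 1994; completed Jul 21, 1994, before the deadline.
Step 2: 45 days after Aug 20, 1994 (end of the 30-day response period, which began when the written notice is served on Jul 21, 1994) is Oct 4, 1994; Aug 21, 1994 is within that limit.
Step 3: the window is 17–88 days after Jun 8, 1994 (when the violation is discovered), so Jun 25, 1994 through Sep 4, 1994; done Aug 29, 1994, which is between those dates.
Step 4: 20 days after Sep 5, 1994 (end of the 7-day review period, which began when the complaint is served on Aug 29, 1994) is Sep 25, 1994; Sep 30, 1994 misses that deadline by 5 days.
The procedure was therefore not followed at step 4.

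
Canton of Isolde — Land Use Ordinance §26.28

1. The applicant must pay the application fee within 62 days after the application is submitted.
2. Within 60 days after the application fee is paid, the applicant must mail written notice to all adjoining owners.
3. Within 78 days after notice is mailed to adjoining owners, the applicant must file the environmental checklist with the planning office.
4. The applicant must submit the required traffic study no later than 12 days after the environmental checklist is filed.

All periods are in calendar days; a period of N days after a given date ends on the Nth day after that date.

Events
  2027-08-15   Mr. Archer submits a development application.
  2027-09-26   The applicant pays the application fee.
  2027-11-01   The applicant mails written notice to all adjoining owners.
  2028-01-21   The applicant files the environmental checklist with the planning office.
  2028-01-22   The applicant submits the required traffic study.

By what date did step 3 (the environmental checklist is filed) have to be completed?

Step 3 runs from 2027-11-01, when notice is mailed to adjoining owners. 78 days after 2027-11-01 is 2028-01-18.

2028-01-18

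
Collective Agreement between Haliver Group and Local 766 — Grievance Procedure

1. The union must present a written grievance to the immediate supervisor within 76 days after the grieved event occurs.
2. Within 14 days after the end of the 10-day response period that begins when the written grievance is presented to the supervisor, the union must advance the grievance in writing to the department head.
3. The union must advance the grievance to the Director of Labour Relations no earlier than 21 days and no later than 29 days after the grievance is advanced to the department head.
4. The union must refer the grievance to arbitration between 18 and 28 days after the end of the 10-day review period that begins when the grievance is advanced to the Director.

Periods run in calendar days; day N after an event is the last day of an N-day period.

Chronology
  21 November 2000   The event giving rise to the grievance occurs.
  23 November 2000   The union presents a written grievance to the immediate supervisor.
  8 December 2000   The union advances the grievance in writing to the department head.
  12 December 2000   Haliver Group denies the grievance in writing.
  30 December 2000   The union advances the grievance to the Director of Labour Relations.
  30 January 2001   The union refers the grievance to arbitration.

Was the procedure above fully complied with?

Yes

Step 1: 76 days after 21 November 2000 (when the grieved event occurs) is 5 February 2001; 23 November 2000 is within that limit.
Step 2: 14 days after 3 December 2000 (end of the 10-day response period, which began when the written grievance is presented to the supervisor on 23 November 2000) is 17 December 2000; completed 8 December 2000, before the deadline.
Step 3: the window is 21–29 days after 8 December 2000 (when the grievance is advanced to the department head), so 29 December 2000 through 6 January 2001; 30 December 2000 falls inside that range.
Step 4: the window is 18–28 days after 9 January 2001 (end of the 10-day review period, which began when the grievance is advanced to the Director on 30 December 2000), so 27 January 2001 through 6 February 2001; 30 January 2001 falls inside that range.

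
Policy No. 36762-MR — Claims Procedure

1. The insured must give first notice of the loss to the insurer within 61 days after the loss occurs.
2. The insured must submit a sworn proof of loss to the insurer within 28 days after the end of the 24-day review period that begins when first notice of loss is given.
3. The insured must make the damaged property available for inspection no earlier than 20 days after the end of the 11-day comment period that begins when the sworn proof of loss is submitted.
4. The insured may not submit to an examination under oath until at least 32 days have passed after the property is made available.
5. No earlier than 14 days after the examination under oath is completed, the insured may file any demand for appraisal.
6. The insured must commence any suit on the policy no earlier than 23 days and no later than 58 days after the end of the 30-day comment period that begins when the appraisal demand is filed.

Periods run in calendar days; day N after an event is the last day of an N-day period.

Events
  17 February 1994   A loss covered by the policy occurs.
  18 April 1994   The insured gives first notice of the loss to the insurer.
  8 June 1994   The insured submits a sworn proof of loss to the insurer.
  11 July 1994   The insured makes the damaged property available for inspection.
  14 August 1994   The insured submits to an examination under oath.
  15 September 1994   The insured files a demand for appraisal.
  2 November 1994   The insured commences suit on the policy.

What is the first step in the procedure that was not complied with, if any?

Step 6

Step 1: 61 days after 17 February 1994 (when the loss occurs) is 19 April 1994; 18 April 1994 is within that limit.
Step 2: 28 days after 12 May 1994 (end of the 24-day review period, which began when first notice of loss is given on 18 April 1994) is 9 June 1994; 8 June 1994 is within that limit.
Step 3: the earliest permitted date is 20 days after 19 June 1994 (end of the 11-day comment period, which began when the sworn proof of loss is submitted on 8 June 1994), i.e. 9 July 1994; 11 July 1994 is on or after that date.
Step 4: the earliest permitted date is 32 days after 11 July 1994 (when the property is made available), i.e. 12 August 1994; 14 August 1994 is on or after that date.
Step 5: the earliest permitted date is 14 days after 14 August 1994 (when the examination under oath is completed), i.e. 28 August 1994; done 15 September 1994, after the minimum wait.
Step 6: the window is 23–58 days after 15 October 1994 (end of the 30-day comment period, which began when the appraisal demand is filed on 15 September 1994), so 7 November 1994 through 12 December 1994; done 2 November 1994 — 5 days before the window opened.
Later steps need not be reached.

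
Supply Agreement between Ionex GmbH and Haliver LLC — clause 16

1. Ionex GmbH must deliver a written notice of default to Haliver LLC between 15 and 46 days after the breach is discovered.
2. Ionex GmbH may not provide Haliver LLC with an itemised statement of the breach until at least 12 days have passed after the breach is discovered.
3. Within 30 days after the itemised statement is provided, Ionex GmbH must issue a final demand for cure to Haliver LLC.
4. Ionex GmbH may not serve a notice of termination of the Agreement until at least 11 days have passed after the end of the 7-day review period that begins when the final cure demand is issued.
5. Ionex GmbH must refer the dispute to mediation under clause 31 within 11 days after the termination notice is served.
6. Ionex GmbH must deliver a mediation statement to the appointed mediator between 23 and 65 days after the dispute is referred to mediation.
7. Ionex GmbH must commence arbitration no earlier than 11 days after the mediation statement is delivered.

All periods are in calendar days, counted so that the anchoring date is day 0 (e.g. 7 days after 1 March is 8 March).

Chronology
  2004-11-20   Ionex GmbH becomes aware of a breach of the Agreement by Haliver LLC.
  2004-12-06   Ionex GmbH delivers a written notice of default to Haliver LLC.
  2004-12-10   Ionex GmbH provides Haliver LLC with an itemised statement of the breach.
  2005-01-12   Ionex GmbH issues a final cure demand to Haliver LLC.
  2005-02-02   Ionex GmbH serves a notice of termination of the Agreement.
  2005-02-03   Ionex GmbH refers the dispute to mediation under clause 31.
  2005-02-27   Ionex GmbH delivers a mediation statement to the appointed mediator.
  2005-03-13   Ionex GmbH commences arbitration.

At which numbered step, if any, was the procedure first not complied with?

Step 3

Step 1: the window is 15–46 days after 2004-11-20 (when the breach is discovered), so 2004-12-05 through 2005-01-05; 2004-12-06 falls inside that range.
Step 2: the earliest permitted date is 12 days after 2004-11-20 (when the breach is discovered), i.e. 2004-12-02; 2004-12-10 is on or after that date.
Step 3: 30 days after 2004-12-10 (when the itemised statement is provided) is 2005-01-09; 2005-01-12 misses that deadline by 3 days.
No need to go further; step 3 was not satisfied.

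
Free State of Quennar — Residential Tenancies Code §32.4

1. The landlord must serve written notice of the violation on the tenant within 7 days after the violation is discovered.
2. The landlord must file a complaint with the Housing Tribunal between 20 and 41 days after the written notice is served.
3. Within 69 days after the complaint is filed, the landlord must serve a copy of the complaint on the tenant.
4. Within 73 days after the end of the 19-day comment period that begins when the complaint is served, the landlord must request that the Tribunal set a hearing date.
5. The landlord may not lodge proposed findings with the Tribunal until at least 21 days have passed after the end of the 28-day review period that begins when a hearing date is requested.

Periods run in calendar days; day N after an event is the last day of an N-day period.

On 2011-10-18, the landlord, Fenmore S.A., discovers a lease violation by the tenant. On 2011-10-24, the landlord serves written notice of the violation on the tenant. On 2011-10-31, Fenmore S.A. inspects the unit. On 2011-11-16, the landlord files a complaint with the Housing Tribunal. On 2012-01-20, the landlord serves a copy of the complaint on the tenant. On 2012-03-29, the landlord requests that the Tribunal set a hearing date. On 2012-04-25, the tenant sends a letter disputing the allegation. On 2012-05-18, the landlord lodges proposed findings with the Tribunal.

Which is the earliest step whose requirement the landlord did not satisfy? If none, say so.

None — every step was satisfied

Step 1: 7 days after 2011-10-18 (when the violation is discovered) is 2011-10-25; completed 2011-10-24, before the deadline.
Step 2: the window is 20–41 days after 2011-10-24 (when the written notice is served), so 2011-11-13 through 2011-12-04; 2011-11-16 falls inside that range.
Step 3: 69 days after 2011-11-16 (when the complaint is filed) is 2012-01-24; 2012-01-20 is within that limit.
Step 4: 73 days after 2012-02-08 (end of the 19-day comment period, which began when the complaint is served on 2012-01-20) is 2012-04-21; 2012-03-29 is within that limit.
Step 5: the earliest permitted date is 21 days after 2012-04-26 (end of the 28-day review period, which began when a hearing date is requested on 2012-03-29), i.e. 2012-05-17; 2012-05-18 is on or after that date.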